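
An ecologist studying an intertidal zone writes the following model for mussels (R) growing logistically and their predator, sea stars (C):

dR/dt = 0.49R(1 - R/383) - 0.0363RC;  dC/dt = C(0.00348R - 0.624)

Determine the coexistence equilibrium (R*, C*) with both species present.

From dC/dt = 0 with C > 0: 0.00348R* = 0.624, so R* = 179.
Substitute into dR/dt = 0: 0.49(1 - 179/383) = 0.0363C*.
The bracket is 0.532, giving C* = 0.261/0.0363 = 7.18.

R* ≈ 179, C* ≈ 7.18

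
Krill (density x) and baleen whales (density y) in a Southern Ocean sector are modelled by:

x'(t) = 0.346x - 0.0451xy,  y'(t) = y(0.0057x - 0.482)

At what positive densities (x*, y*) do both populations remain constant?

x* ≈ 84.6, y* ≈ 7.67

Set dy/dt = 0 with y > 0: 0.0057x - 0.482 = 0, so x* = 0.482/0.0057 = 84.6.
Set dx/dt = 0 with x > 0: 0.346 - 0.0451y = 0, so y* = 0.346/0.0451 = 7.67.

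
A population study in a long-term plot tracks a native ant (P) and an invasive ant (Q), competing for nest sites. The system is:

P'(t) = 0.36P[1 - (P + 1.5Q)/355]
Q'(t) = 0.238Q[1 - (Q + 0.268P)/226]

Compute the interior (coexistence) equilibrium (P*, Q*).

P* ≈ 26.8, Q* ≈ 219

Setting both brackets to zero gives the nullclines P + 1.5Q = 355 and 0.268P + Q = 226.
Substituting Q = 226 - 0.268P into the first: P(1 - 1.5·0.268) = 355 - 1.5·226.
So P* = 16/0.598 = 26.8, and then Q* = 226 - 0.268·26.8 = 219.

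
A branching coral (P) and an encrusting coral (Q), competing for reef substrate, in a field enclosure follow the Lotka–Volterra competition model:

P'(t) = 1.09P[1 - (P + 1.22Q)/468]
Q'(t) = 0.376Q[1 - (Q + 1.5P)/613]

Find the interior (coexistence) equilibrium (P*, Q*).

Setting both brackets to zero gives the nullclines P + 1.22Q = 468 and 1.5P + Q = 613.
Substituting Q = 613 - 1.5P into the first: P(1 - 1.22·1.5) = 468 - 1.22·613.
So P* = -280/-0.83 = 337, and then Q* = 613 - 1.5·337 = 107.

P* ≈ 337, Q* ≈ 107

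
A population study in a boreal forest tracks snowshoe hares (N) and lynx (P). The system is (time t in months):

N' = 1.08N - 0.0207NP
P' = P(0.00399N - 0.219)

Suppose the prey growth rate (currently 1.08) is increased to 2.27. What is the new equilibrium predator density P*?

At the interior fixed point, setting dN/dt = 0 with N > 0 fixes P* = (prey growth rate)/(NP coefficient) — independent of the other coefficients.
With the change, P* = 2.27/0.0207 = 110; it rises from 52.2.

P* ≈ 110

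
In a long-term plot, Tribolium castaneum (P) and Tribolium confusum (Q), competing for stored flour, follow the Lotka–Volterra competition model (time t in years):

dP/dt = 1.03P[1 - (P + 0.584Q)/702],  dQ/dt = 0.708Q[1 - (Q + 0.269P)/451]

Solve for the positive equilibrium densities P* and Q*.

Setting both brackets to zero gives the nullclines P + 0.584Q = 702 and 0.269P + Q = 451.
Substituting Q = 451 - 0.269P into the first: P(1 - 0.584·0.269) = 702 - 0.584·451.
So P* = 439/0.843 = 520, and then Q* = 451 - 0.269·520 = 311.

P* ≈ 520, Q* ≈ 311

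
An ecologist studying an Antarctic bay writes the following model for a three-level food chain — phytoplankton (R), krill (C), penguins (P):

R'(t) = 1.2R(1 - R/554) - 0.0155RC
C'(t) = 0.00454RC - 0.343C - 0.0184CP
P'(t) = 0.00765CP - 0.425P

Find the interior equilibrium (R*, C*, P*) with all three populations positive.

R* ≈ 156, C* ≈ 55.6, P* ≈ 20

From dP/dt = 0: 0.00765C* = 0.425, so C* = 55.6.
From dR/dt = 0: 1.2(1 - R*/554) = 0.0155·55.6, giving R* = 554·(1 - 0.718) = 156.
From dC/dt = 0: 0.00454·156 - 0.343 = 0.0184P*, so P* = 0.367/0.0184 = 20.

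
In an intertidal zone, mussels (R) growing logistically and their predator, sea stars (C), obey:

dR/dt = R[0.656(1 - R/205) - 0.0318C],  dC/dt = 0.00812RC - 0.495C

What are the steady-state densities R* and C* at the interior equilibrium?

R* ≈ 61, C* ≈ 14.5

From dC/dt = 0 with C > 0: 0.00812R* = 0.495, so R* = 61.
Substitute into dR/dt = 0: 0.656(1 - 61/205) = 0.0318C*.
The bracket is 0.703, giving C* = 0.461/0.0318 = 14.5.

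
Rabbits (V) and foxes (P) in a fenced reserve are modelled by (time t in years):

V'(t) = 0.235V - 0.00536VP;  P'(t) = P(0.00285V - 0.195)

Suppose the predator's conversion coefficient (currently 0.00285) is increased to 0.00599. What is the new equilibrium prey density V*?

At the interior fixed point, setting dP/dt = 0 with P > 0 fixes V* = (predator death rate)/(VP coefficient) — independent of the other coefficients.
With the change, V* = 0.195/0.00599 = 32.6; it falls from 68.4.

V* ≈ 32.6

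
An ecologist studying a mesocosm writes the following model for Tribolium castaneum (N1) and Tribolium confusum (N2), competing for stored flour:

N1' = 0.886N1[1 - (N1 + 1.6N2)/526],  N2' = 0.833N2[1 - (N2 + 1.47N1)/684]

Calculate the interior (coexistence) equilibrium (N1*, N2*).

N1* ≈ 420, N2* ≈ 66

Setting both brackets to zero gives the nullclines N1 + 1.6N2 = 526 and 1.47N1 + N2 = 684.
Substituting N2 = 684 - 1.47N1 into the first: N1(1 - 1.6·1.47) = 526 - 1.6·684.
So N1* = -568/-1.35 = 420, and then N2* = 684 - 1.47·420 = 66.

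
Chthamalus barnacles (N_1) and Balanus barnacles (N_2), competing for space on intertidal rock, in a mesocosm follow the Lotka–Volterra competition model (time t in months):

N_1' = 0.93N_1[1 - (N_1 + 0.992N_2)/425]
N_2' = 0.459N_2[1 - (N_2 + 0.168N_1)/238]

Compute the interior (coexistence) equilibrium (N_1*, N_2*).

N_1* ≈ 227, N_2* ≈ 200

Setting both brackets to zero gives the nullclines N_1 + 0.992N_2 = 425 and 0.168N_1 + N_2 = 238.
Substituting N_2 = 238 - 0.168N_1 into the first: N_1(1 - 0.992·0.168) = 425 - 0.992·238.
So N_1* = 189/0.833 = 227, and then N_2* = 238 - 0.168·227 = 200.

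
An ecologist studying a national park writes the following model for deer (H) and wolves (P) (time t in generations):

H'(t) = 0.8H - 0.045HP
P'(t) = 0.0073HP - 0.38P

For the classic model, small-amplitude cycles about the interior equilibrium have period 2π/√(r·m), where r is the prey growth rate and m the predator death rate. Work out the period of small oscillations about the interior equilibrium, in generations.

T ≈ 11.4 generations

Here r = 0.8 and m = 0.38, so r·m = 0.304.
ω = √0.304 = 0.551 per generation, hence T = 2π/ω ≈ 11.4 generations.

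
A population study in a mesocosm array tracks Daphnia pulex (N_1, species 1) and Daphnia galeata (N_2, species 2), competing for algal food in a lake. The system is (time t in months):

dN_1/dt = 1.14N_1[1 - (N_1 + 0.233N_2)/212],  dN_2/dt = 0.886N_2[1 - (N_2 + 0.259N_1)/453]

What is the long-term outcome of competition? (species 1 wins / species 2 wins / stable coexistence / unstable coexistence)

Compare the nullcline intercepts: K1/α12 = 212/0.233 = 910 > K2 = 453; K2/α21 = 453/0.259 = 1750 > K1 = 212.
Since both inequalities hold, each species can invade when rare, so the interior equilibrium is stable.

stable coexistence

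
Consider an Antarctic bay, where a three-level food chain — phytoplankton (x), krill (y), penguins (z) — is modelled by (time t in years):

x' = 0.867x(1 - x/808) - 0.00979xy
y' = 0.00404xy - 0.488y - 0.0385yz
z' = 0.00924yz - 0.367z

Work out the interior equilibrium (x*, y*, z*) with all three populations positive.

From dz/dt = 0: 0.00924y* = 0.367, so y* = 39.7.
From dx/dt = 0: 0.867(1 - x*/808) = 0.00979·39.7, giving x* = 808·(1 - 0.448) = 446.
From dy/dt = 0: 0.00404·446 - 0.488 = 0.0385z*, so z* = 1.31/0.0385 = 34.1.

x* ≈ 446, y* ≈ 39.7, z* ≈ 34.1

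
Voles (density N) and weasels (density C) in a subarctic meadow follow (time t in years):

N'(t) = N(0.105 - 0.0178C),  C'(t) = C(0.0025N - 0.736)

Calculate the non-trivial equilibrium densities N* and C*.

Set dC/dt = 0 with C > 0: 0.0025N - 0.736 = 0, so N* = 0.736/0.0025 = 294.
Set dN/dt = 0 with N > 0: 0.105 - 0.0178C = 0, so C* = 0.105/0.0178 = 5.9.

N* ≈ 294, C* ≈ 5.9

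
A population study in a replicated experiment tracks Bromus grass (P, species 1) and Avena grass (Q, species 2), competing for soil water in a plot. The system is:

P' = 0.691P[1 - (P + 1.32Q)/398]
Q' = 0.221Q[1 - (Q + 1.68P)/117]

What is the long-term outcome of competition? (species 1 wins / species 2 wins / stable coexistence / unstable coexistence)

Compare the nullcline intercepts: K1/α12 = 398/1.32 = 302 > K2 = 117; K2/α21 = 117/1.68 = 69.6 < K1 = 398.
Since the inequalities point opposite ways, species 1 can invade but species 2 cannot.

species 1 excludes species 2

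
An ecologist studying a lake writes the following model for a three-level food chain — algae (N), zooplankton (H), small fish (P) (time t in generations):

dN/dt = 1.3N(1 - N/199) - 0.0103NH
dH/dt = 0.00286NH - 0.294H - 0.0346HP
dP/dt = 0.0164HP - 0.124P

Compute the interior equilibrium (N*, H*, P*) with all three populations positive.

N* ≈ 187, H* ≈ 7.56, P* ≈ 6.97

From dP/dt = 0: 0.0164H* = 0.124, so H* = 7.56.
From dN/dt = 0: 1.3(1 - N*/199) = 0.0103·7.56, giving N* = 199·(1 - 0.0599) = 187.
From dH/dt = 0: 0.00286·187 - 0.294 = 0.0346P*, so P* = 0.241/0.0346 = 6.97.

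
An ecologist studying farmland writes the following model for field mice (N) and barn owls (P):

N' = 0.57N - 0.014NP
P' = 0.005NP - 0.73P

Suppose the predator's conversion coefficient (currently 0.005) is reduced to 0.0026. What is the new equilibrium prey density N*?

At the interior fixed point, setting dP/dt = 0 with P > 0 fixes N* = (predator death rate)/(NP coefficient) — independent of the other coefficients.
With the change, N* = 0.73/0.0026 = 281; it rises from 146.

N* ≈ 281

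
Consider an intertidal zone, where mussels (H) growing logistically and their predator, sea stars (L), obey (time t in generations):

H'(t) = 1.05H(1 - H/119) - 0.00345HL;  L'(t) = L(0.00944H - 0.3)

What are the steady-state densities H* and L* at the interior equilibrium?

From dL/dt = 0 with L > 0: 0.00944H* = 0.3, so H* = 31.8.
Substitute into dH/dt = 0: 1.05(1 - 31.8/119) = 0.00345L*.
The bracket is 0.733, giving L* = 0.77/0.00345 = 223.

H* ≈ 31.8, L* ≈ 223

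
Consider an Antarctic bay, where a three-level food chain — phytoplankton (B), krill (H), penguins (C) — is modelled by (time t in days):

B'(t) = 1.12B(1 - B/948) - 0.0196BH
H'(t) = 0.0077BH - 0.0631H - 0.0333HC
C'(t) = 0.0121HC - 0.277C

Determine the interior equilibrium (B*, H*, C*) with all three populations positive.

B* ≈ 568, H* ≈ 22.9, C* ≈ 129

From dC/dt = 0: 0.0121H* = 0.277, so H* = 22.9.
From dB/dt = 0: 1.12(1 - B*/948) = 0.0196·22.9, giving B* = 948·(1 - 0.401) = 568.
From dH/dt = 0: 0.0077·568 - 0.0631 = 0.0333C*, so C* = 4.31/0.0333 = 129.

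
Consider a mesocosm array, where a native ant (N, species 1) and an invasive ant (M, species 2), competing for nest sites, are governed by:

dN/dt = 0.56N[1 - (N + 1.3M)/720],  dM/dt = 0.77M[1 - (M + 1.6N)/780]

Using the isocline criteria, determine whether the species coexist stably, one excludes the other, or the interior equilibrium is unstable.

Compare the nullcline intercepts: K1/α12 = 720/1.3 = 554 < K2 = 780; K2/α21 = 780/1.6 = 488 < K1 = 720.
Since both are reversed, neither can invade when rare; the interior point is a saddle.

unstable coexistence (outcome depends on initial conditions)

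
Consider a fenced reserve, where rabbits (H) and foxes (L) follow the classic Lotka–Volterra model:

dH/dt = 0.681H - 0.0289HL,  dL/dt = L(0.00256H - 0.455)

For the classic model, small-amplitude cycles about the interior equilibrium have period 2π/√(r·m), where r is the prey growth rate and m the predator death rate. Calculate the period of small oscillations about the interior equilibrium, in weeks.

Here r = 0.681 and m = 0.455, so r·m = 0.31.
ω = √0.31 = 0.557 per week, hence T = 2π/ω ≈ 11.3 weeks.

T ≈ 11.3 weeks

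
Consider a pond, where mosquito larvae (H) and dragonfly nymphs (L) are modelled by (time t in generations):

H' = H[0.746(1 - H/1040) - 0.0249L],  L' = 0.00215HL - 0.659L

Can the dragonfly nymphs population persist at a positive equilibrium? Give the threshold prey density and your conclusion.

The predator equation gives dL/dt > 0 only when H > 0.659/0.00215 = 307.
Without the predator, H → K = 1040. Since 1040 > 307, the predator can invade and persist.

Threshold H = 307; K > 307, so yes, the predator persists.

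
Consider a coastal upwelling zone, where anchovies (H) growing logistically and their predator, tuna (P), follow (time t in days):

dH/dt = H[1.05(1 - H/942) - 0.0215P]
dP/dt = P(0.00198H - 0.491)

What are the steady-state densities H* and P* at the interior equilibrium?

H* ≈ 248, P* ≈ 36

From dP/dt = 0 with P > 0: 0.00198H* = 0.491, so H* = 248.
Substitute into dH/dt = 0: 1.05(1 - 248/942) = 0.0215P*.
The bracket is 0.737, giving P* = 0.774/0.0215 = 36.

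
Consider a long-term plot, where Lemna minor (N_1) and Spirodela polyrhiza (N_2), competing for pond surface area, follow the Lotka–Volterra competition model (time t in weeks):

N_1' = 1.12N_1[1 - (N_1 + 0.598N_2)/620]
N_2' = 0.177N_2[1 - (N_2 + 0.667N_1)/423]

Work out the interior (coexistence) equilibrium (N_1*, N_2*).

Setting both brackets to zero gives the nullclines N_1 + 0.598N_2 = 620 and 0.667N_1 + N_2 = 423.
Substituting N_2 = 423 - 0.667N_1 into the first: N_1(1 - 0.598·0.667) = 620 - 0.598·423.
So N_1* = 367/0.601 = 611, and then N_2* = 423 - 0.667·611 = 15.7.

N_1* ≈ 611, N_2* ≈ 15.7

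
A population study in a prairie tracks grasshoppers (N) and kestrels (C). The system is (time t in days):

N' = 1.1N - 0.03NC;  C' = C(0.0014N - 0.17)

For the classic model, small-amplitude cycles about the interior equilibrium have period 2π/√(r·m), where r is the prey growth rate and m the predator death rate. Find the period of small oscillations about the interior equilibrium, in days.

Here r = 1.1 and m = 0.17, so r·m = 0.187.
ω = √0.187 = 0.432 per day, hence T = 2π/ω ≈ 14.5 days.

T ≈ 14.5 days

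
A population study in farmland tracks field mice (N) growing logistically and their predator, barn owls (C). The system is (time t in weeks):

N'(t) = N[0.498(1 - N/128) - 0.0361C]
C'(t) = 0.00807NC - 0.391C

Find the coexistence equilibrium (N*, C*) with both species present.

From dC/dt = 0 with C > 0: 0.00807N* = 0.391, so N* = 48.5.
Substitute into dN/dt = 0: 0.498(1 - 48.5/128) = 0.0361C*.
The bracket is 0.621, giving C* = 0.309/0.0361 = 8.57.

N* ≈ 48.5, C* ≈ 8.57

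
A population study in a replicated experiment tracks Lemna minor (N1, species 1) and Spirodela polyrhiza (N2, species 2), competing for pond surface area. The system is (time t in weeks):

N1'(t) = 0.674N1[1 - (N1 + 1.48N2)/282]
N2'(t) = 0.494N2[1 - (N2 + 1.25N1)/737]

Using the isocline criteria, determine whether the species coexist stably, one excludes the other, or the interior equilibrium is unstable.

species 2 excludes species 1

Compare the nullcline intercepts: K1/α12 = 282/1.48 = 191 < K2 = 737; K2/α21 = 737/1.25 = 590 > K1 = 282.
Since the inequalities point opposite ways, species 2 can invade but species 1 cannot.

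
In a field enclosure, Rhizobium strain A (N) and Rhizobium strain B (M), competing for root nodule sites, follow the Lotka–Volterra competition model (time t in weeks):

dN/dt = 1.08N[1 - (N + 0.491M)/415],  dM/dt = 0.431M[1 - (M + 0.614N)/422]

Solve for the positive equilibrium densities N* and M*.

N* ≈ 297, M* ≈ 239

Setting both brackets to zero gives the nullclines N + 0.491M = 415 and 0.614N + M = 422.
Substituting M = 422 - 0.614N into the first: N(1 - 0.491·0.614) = 415 - 0.491·422.
So N* = 208/0.699 = 297, and then M* = 422 - 0.614·297 = 239.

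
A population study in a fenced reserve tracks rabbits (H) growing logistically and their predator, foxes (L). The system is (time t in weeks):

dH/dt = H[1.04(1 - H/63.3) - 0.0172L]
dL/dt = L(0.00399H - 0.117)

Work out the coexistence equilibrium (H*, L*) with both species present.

From dL/dt = 0 with L > 0: 0.00399H* = 0.117, so H* = 29.3.
Substitute into dH/dt = 0: 1.04(1 - 29.3/63.3) = 0.0172L*.
The bracket is 0.537, giving L* = 0.558/0.0172 = 32.5.

H* ≈ 29.3, L* ≈ 32.5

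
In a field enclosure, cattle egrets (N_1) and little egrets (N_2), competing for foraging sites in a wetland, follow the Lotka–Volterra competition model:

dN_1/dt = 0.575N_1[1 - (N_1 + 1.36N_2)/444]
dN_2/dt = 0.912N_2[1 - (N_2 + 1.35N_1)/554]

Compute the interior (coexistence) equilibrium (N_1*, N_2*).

Setting both brackets to zero gives the nullclines N_1 + 1.36N_2 = 444 and 1.35N_1 + N_2 = 554.
Substituting N_2 = 554 - 1.35N_1 into the first: N_1(1 - 1.36·1.35) = 444 - 1.36·554.
So N_1* = -309/-0.836 = 370, and then N_2* = 554 - 1.35·370 = 54.3.

N_1* ≈ 370, N_2* ≈ 54.3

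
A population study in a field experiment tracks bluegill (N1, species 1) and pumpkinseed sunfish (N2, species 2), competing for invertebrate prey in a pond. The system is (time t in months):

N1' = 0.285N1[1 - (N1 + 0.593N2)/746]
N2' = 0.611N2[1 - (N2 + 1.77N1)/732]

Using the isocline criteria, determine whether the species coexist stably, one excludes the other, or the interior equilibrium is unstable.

Compare the nullcline intercepts: K1/α12 = 746/0.593 = 1260 > K2 = 732; K2/α21 = 732/1.77 = 414 < K1 = 746.
Since the inequalities point opposite ways, species 1 can invade but species 2 cannot.

species 1 excludes species 2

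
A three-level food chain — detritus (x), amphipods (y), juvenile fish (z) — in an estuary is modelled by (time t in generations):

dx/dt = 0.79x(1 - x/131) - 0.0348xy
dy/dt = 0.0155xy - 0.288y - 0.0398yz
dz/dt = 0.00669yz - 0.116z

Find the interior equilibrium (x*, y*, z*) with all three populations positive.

x* ≈ 30.9, y* ≈ 17.3, z* ≈ 4.81

From dz/dt = 0: 0.00669y* = 0.116, so y* = 17.3.
From dx/dt = 0: 0.79(1 - x*/131) = 0.0348·17.3, giving x* = 131·(1 - 0.764) = 30.9.
From dy/dt = 0: 0.0155·30.9 - 0.288 = 0.0398z*, so z* = 0.192/0.0398 = 4.81.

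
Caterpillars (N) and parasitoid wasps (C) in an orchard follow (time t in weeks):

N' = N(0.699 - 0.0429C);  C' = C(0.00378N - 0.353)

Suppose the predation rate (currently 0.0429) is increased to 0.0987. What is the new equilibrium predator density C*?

C* ≈ 7.08

At the interior fixed point, setting dN/dt = 0 with N > 0 fixes C* = (prey growth rate)/(NC coefficient) — independent of the other coefficients.
With the change, C* = 0.699/0.0987 = 7.08; it falls from 16.3.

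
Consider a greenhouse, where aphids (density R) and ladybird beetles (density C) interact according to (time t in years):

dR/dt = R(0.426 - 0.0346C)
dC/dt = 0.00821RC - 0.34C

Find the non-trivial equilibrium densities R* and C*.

R* ≈ 41.4, C* ≈ 12.3

Set dC/dt = 0 with C > 0: 0.00821R - 0.34 = 0, so R* = 0.34/0.00821 = 41.4.
Set dR/dt = 0 with R > 0: 0.426 - 0.0346C = 0, so C* = 0.426/0.0346 = 12.3.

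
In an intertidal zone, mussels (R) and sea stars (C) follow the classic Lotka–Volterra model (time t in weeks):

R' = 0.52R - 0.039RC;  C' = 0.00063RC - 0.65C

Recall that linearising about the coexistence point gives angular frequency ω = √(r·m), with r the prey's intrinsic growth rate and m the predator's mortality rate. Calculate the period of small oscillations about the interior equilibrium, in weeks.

Here r = 0.52 and m = 0.65, so r·m = 0.338.
ω = √0.338 = 0.581 per week, hence T = 2π/ω ≈ 10.8 weeks.

T ≈ 10.8 weeks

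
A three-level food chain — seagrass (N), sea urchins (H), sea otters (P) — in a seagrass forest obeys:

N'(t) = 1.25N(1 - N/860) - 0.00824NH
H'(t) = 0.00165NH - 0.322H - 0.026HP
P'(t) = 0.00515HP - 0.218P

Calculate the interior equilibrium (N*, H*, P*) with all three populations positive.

From dP/dt = 0: 0.00515H* = 0.218, so H* = 42.3.
From dN/dt = 0: 1.25(1 - N*/860) = 0.00824·42.3, giving N* = 860·(1 - 0.279) = 620.
From dH/dt = 0: 0.00165·620 - 0.322 = 0.026P*, so P* = 0.701/0.026 = 27.

N* ≈ 620, H* ≈ 42.3, P* ≈ 27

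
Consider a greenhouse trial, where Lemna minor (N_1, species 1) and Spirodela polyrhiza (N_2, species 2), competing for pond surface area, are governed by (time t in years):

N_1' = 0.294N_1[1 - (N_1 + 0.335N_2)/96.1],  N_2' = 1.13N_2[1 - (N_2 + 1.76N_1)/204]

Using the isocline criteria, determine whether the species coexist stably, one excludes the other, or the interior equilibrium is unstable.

stable coexistence

Compare the nullcline intercepts: K1/α12 = 96.1/0.335 = 287 > K2 = 204; K2/α21 = 204/1.76 = 116 > K1 = 96.1.
Since both inequalities hold, each species can invade when rare, so the interior equilibrium is stable.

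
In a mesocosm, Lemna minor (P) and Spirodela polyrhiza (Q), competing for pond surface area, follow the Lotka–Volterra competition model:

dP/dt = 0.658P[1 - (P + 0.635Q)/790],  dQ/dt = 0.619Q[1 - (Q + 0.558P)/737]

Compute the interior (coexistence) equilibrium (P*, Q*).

P* ≈ 499, Q* ≈ 459

Setting both brackets to zero gives the nullclines P + 0.635Q = 790 and 0.558P + Q = 737.
Substituting Q = 737 - 0.558P into the first: P(1 - 0.635·0.558) = 790 - 0.635·737.
So P* = 322/0.646 = 499, and then Q* = 737 - 0.558·499 = 459.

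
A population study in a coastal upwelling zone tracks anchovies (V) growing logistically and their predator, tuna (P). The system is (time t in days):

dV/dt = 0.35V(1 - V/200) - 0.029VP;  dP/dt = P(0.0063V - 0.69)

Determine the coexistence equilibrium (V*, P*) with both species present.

From dP/dt = 0 with P > 0: 0.0063V* = 0.69, so V* = 110.
Substitute into dV/dt = 0: 0.35(1 - 110/200) = 0.029P*.
The bracket is 0.452, giving P* = 0.158/0.029 = 5.46.

V* ≈ 110, P* ≈ 5.46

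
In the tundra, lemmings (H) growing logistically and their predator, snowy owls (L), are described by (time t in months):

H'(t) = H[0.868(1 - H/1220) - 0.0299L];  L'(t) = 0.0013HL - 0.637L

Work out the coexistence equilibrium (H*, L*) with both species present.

H* ≈ 490, L* ≈ 17.4

From dL/dt = 0 with L > 0: 0.0013H* = 0.637, so H* = 490.
Substitute into dH/dt = 0: 0.868(1 - 490/1220) = 0.0299L*.
The bracket is 0.598, giving L* = 0.519/0.0299 = 17.4.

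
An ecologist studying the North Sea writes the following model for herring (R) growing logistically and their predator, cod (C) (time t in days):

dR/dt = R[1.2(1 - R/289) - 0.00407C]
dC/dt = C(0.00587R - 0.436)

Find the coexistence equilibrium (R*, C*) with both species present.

From dC/dt = 0 with C > 0: 0.00587R* = 0.436, so R* = 74.3.
Substitute into dR/dt = 0: 1.2(1 - 74.3/289) = 0.00407C*.
The bracket is 0.743, giving C* = 0.892/0.00407 = 219.

R* ≈ 74.3, C* ≈ 219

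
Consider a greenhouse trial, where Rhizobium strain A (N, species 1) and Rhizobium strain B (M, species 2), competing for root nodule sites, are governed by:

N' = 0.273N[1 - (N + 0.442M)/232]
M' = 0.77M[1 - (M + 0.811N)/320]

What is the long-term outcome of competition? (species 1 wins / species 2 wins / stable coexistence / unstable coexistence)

stable coexistence

Compare the nullcline intercepts: K1/α12 = 232/0.442 = 525 > K2 = 320; K2/α21 = 320/0.811 = 395 > K1 = 232.
Since both inequalities hold, each species can invade when rare, so the interior equilibrium is stable.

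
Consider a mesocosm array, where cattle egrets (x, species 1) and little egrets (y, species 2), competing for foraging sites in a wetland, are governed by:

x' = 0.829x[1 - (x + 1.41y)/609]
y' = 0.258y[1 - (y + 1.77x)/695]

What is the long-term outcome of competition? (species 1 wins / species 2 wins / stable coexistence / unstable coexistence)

unstable coexistence (outcome depends on initial conditions)

Compare the nullcline intercepts: K1/α12 = 609/1.41 = 432 < K2 = 695; K2/α21 = 695/1.77 = 393 < K1 = 609.
Since both are reversed, neither can invade when rare; the interior point is a saddle.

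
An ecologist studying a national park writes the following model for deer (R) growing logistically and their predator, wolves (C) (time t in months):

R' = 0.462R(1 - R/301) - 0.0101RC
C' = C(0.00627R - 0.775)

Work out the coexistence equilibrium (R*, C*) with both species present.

From dC/dt = 0 with C > 0: 0.00627R* = 0.775, so R* = 124.
Substitute into dR/dt = 0: 0.462(1 - 124/301) = 0.0101C*.
The bracket is 0.589, giving C* = 0.272/0.0101 = 27.

R* ≈ 124, C* ≈ 27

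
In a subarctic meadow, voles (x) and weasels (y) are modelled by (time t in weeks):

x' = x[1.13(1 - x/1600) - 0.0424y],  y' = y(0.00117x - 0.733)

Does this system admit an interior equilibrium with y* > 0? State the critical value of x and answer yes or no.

Threshold x = 626; K > 626, so yes, the predator persists.

The predator equation gives dy/dt > 0 only when x > 0.733/0.00117 = 626.
Without the predator, x → K = 1600. Since 1600 > 626, the predator can invade and persist.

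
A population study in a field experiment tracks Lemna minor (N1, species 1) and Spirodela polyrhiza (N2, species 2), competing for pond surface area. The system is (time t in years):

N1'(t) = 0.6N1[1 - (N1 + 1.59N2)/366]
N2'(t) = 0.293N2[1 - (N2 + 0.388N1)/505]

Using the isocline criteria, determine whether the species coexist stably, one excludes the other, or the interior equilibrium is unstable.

Compare the nullcline intercepts: K1/α12 = 366/1.59 = 230 < K2 = 505; K2/α21 = 505/0.388 = 1300 > K1 = 366.
Since the inequalities point opposite ways, species 2 can invade but species 1 cannot.

species 2 excludes species 1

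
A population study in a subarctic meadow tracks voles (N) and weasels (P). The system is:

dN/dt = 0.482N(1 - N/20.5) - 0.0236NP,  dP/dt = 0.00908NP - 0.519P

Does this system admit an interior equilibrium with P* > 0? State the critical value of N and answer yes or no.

Threshold N = 57.2; K < 57.2, so no, the predator goes extinct.

The predator equation gives dP/dt > 0 only when N > 0.519/0.00908 = 57.2.
Without the predator, N → K = 20.5. Since 20.5 < 57.2, the predator cannot invade.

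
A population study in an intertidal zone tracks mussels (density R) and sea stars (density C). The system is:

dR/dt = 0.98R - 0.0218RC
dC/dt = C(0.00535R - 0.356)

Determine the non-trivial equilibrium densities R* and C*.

R* ≈ 66.5, C* ≈ 45

Set dC/dt = 0 with C > 0: 0.00535R - 0.356 = 0, so R* = 0.356/0.00535 = 66.5.
Set dR/dt = 0 with R > 0: 0.98 - 0.0218C = 0, so C* = 0.98/0.0218 = 45.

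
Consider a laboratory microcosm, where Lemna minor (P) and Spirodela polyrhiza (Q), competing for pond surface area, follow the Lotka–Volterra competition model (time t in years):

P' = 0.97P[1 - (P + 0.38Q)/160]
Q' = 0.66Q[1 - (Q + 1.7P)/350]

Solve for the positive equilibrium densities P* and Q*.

Setting both brackets to zero gives the nullclines P + 0.38Q = 160 and 1.7P + Q = 350.
Substituting Q = 350 - 1.7P into the first: P(1 - 0.38·1.7) = 160 - 0.38·350.
So P* = 27/0.354 = 76.3, and then Q* = 350 - 1.7·76.3 = 220.

P* ≈ 76.3, Q* ≈ 220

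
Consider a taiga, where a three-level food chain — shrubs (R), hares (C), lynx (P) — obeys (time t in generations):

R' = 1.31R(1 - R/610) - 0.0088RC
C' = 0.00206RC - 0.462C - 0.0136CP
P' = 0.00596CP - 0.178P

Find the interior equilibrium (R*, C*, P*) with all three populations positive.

From dP/dt = 0: 0.00596C* = 0.178, so C* = 29.9.
From dR/dt = 0: 1.31(1 - R*/610) = 0.0088·29.9, giving R* = 610·(1 - 0.201) = 488.
From dC/dt = 0: 0.00206·488 - 0.462 = 0.0136P*, so P* = 0.542/0.0136 = 39.9.

R* ≈ 488, C* ≈ 29.9, P* ≈ 39.9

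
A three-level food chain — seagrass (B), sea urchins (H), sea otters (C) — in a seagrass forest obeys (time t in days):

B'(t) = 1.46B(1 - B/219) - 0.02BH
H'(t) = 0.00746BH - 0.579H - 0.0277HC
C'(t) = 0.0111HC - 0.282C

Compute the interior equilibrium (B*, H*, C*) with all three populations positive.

B* ≈ 143, H* ≈ 25.4, C* ≈ 17.6

From dC/dt = 0: 0.0111H* = 0.282, so H* = 25.4.
From dB/dt = 0: 1.46(1 - B*/219) = 0.02·25.4, giving B* = 219·(1 - 0.348) = 143.
From dH/dt = 0: 0.00746·143 - 0.579 = 0.0277C*, so C* = 0.486/0.0277 = 17.6.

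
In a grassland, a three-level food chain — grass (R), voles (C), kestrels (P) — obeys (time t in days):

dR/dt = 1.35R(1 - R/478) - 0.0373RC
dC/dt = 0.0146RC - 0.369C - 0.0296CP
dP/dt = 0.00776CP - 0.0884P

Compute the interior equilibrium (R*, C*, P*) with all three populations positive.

R* ≈ 328, C* ≈ 11.4, P* ≈ 149

From dP/dt = 0: 0.00776C* = 0.0884, so C* = 11.4.
From dR/dt = 0: 1.35(1 - R*/478) = 0.0373·11.4, giving R* = 478·(1 - 0.315) = 328.
From dC/dt = 0: 0.0146·328 - 0.369 = 0.0296P*, so P* = 4.41/0.0296 = 149.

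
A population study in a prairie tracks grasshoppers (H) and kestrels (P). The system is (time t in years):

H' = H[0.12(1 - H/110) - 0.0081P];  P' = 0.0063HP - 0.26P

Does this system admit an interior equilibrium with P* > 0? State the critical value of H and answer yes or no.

The predator equation gives dP/dt > 0 only when H > 0.26/0.0063 = 41.3.
Without the predator, H → K = 110. Since 110 > 41.3, the predator can invade and persist.

Threshold H = 41.3; K > 41.3, so yes, the predator persists.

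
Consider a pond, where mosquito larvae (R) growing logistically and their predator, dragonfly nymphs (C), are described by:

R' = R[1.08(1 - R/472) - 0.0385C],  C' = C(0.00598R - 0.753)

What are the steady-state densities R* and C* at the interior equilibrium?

From dC/dt = 0 with C > 0: 0.00598R* = 0.753, so R* = 126.
Substitute into dR/dt = 0: 1.08(1 - 126/472) = 0.0385C*.
The bracket is 0.733, giving C* = 0.792/0.0385 = 20.6.

R* ≈ 126, C* ≈ 20.6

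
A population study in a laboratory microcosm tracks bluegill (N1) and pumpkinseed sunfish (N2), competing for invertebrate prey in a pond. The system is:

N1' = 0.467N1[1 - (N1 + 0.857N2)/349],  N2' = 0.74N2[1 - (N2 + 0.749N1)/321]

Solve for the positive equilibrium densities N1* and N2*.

Setting both brackets to zero gives the nullclines N1 + 0.857N2 = 349 and 0.749N1 + N2 = 321.
Substituting N2 = 321 - 0.749N1 into the first: N1(1 - 0.857·0.749) = 349 - 0.857·321.
So N1* = 73.9/0.358 = 206, and then N2* = 321 - 0.749·206 = 166.

N1* ≈ 206, N2* ≈ 166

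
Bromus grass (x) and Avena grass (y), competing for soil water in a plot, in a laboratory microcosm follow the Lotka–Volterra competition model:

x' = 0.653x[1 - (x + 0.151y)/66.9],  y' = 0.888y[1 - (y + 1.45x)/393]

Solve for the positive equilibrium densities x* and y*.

Setting both brackets to zero gives the nullclines x + 0.151y = 66.9 and 1.45x + y = 393.
Substituting y = 393 - 1.45x into the first: x(1 - 0.151·1.45) = 66.9 - 0.151·393.
So x* = 7.56/0.781 = 9.68, and then y* = 393 - 1.45·9.68 = 379.

x* ≈ 9.68, y* ≈ 379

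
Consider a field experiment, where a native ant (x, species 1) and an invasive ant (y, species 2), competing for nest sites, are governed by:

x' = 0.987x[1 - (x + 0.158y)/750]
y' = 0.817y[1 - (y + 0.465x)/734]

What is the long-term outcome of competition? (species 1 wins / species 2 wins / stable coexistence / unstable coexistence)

stable coexistence

Compare the nullcline intercepts: K1/α12 = 750/0.158 = 4750 > K2 = 734; K2/α21 = 734/0.465 = 1580 > K1 = 750.
Since both inequalities hold, each species can invade when rare, so the interior equilibrium is stable.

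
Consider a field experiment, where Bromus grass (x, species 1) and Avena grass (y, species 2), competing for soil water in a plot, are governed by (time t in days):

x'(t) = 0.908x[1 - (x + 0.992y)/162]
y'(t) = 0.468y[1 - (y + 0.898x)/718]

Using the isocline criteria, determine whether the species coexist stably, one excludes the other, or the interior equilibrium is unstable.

species 2 excludes species 1

Compare the nullcline intercepts: K1/α12 = 162/0.992 = 163 < K2 = 718; K2/α21 = 718/0.898 = 800 > K1 = 162.
Since the inequalities point opposite ways, species 2 can invade but species 1 cannot.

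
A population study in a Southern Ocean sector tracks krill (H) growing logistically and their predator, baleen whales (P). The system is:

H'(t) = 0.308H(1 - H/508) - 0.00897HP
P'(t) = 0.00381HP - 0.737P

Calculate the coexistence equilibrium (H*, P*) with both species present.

H* ≈ 193, P* ≈ 21.3

From dP/dt = 0 with P > 0: 0.00381H* = 0.737, so H* = 193.
Substitute into dH/dt = 0: 0.308(1 - 193/508) = 0.00897P*.
The bracket is 0.619, giving P* = 0.191/0.00897 = 21.3.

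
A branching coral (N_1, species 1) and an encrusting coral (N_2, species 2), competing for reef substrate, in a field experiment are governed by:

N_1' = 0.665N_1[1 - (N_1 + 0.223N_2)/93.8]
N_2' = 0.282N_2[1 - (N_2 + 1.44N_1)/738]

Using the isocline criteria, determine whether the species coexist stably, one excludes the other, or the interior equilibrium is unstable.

species 2 excludes species 1

Compare the nullcline intercepts: K1/α12 = 93.8/0.223 = 421 < K2 = 738; K2/α21 = 738/1.44 = 512 > K1 = 93.8.
Since the inequalities point opposite ways, species 2 can invade but species 1 cannot.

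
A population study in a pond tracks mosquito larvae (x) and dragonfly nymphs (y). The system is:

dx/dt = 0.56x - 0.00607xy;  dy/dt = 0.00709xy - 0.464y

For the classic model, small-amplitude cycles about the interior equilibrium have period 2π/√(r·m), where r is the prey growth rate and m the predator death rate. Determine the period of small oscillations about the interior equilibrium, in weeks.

Here r = 0.56 and m = 0.464, so r·m = 0.26.
ω = √0.26 = 0.51 per week, hence T = 2π/ω ≈ 12.3 weeks.

T ≈ 12.3 weeks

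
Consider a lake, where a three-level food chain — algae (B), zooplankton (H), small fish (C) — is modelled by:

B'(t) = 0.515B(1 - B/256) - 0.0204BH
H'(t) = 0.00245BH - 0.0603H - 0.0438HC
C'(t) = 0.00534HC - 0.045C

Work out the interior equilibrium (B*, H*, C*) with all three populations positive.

B* ≈ 171, H* ≈ 8.43, C* ≈ 8.16

From dC/dt = 0: 0.00534H* = 0.045, so H* = 8.43.
From dB/dt = 0: 0.515(1 - B*/256) = 0.0204·8.43, giving B* = 256·(1 - 0.334) = 171.
From dH/dt = 0: 0.00245·171 - 0.0603 = 0.0438C*, so C* = 0.358/0.0438 = 8.16.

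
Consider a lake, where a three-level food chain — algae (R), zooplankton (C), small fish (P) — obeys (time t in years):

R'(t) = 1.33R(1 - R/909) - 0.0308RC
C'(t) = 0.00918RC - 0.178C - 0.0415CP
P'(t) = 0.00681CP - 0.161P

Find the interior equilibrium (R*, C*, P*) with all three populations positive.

R* ≈ 411, C* ≈ 23.6, P* ≈ 86.7

From dP/dt = 0: 0.00681C* = 0.161, so C* = 23.6.
From dR/dt = 0: 1.33(1 - R*/909) = 0.0308·23.6, giving R* = 909·(1 - 0.547) = 411.
From dC/dt = 0: 0.00918·411 - 0.178 = 0.0415P*, so P* = 3.6/0.0415 = 86.7.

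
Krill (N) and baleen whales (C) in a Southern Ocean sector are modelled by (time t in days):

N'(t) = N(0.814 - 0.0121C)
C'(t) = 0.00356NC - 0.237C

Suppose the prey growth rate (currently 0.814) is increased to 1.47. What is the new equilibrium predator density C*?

C* ≈ 121

At the interior fixed point, setting dN/dt = 0 with N > 0 fixes C* = (prey growth rate)/(NC coefficient) — independent of the other coefficients.
With the change, C* = 1.47/0.0121 = 121; it rises from 67.3.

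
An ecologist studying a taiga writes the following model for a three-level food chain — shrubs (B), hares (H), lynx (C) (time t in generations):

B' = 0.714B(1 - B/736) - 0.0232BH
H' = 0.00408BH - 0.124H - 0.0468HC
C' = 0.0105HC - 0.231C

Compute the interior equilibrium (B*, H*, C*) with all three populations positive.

B* ≈ 210, H* ≈ 22, C* ≈ 15.6

From dC/dt = 0: 0.0105H* = 0.231, so H* = 22.
From dB/dt = 0: 0.714(1 - B*/736) = 0.0232·22, giving B* = 736·(1 - 0.715) = 210.
From dH/dt = 0: 0.00408·210 - 0.124 = 0.0468C*, so C* = 0.732/0.0468 = 15.6.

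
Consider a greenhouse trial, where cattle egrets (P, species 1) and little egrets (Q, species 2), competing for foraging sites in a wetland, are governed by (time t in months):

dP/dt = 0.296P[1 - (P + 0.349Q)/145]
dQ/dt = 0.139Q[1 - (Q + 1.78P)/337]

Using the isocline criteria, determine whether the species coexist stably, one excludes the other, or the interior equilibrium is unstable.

stable coexistence

Compare the nullcline intercepts: K1/α12 = 145/0.349 = 415 > K2 = 337; K2/α21 = 337/1.78 = 189 > K1 = 145.
Since both inequalities hold, each species can invade when rare, so the interior equilibrium is stable.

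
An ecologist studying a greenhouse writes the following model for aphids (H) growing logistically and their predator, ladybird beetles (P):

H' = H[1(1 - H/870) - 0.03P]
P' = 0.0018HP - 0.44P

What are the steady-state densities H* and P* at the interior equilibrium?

From dP/dt = 0 with P > 0: 0.0018H* = 0.44, so H* = 244.
Substitute into dH/dt = 0: 1(1 - 244/870) = 0.03P*.
The bracket is 0.719, giving P* = 0.719/0.03 = 24.

H* ≈ 244, P* ≈ 24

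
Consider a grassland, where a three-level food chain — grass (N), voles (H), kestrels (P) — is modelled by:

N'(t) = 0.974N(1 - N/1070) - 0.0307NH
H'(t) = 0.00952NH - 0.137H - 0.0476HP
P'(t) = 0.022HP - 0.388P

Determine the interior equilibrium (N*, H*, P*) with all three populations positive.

From dP/dt = 0: 0.022H* = 0.388, so H* = 17.6.
From dN/dt = 0: 0.974(1 - N*/1070) = 0.0307·17.6, giving N* = 1070·(1 - 0.556) = 475.
From dH/dt = 0: 0.00952·475 - 0.137 = 0.0476P*, so P* = 4.39/0.0476 = 92.2.

N* ≈ 475, H* ≈ 17.6, P* ≈ 92.2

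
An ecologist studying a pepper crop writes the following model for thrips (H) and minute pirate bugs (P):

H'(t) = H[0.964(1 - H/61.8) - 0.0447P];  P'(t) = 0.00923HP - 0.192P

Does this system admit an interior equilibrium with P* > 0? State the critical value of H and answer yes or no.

Threshold H = 20.8; K > 20.8, so yes, the predator persists.

The predator equation gives dP/dt > 0 only when H > 0.192/0.00923 = 20.8.
Without the predator, H → K = 61.8. Since 61.8 > 20.8, the predator can invade and persist.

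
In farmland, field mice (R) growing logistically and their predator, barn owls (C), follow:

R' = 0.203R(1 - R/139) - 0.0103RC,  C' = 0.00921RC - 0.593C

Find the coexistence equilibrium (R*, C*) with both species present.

R* ≈ 64.4, C* ≈ 10.6

From dC/dt = 0 with C > 0: 0.00921R* = 0.593, so R* = 64.4.
Substitute into dR/dt = 0: 0.203(1 - 64.4/139) = 0.0103C*.
The bracket is 0.537, giving C* = 0.109/0.0103 = 10.6.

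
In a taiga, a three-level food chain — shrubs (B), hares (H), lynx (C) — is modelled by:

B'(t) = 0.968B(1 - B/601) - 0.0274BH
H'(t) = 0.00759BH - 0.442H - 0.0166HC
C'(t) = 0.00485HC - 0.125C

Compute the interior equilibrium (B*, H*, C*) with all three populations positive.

B* ≈ 163, H* ≈ 25.8, C* ≈ 47.7

From dC/dt = 0: 0.00485H* = 0.125, so H* = 25.8.
From dB/dt = 0: 0.968(1 - B*/601) = 0.0274·25.8, giving B* = 601·(1 - 0.73) = 163.
From dH/dt = 0: 0.00759·163 - 0.442 = 0.0166C*, so C* = 0.792/0.0166 = 47.7.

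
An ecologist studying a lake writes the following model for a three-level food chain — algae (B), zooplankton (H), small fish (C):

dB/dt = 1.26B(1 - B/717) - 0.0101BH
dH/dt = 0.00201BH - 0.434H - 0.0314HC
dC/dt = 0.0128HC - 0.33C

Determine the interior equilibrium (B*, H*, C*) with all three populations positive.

B* ≈ 569, H* ≈ 25.8, C* ≈ 22.6

From dC/dt = 0: 0.0128H* = 0.33, so H* = 25.8.
From dB/dt = 0: 1.26(1 - B*/717) = 0.0101·25.8, giving B* = 717·(1 - 0.207) = 569.
From dH/dt = 0: 0.00201·569 - 0.434 = 0.0314C*, so C* = 0.709/0.0314 = 22.6.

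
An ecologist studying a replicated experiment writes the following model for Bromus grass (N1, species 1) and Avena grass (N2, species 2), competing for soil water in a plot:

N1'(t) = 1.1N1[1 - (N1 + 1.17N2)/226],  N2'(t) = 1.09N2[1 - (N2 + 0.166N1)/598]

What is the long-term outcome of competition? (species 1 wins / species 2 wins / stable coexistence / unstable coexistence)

Compare the nullcline intercepts: K1/α12 = 226/1.17 = 193 < K2 = 598; K2/α21 = 598/0.166 = 3600 > K1 = 226.
Since the inequalities point opposite ways, species 2 can invade but species 1 cannot.

species 2 excludes species 1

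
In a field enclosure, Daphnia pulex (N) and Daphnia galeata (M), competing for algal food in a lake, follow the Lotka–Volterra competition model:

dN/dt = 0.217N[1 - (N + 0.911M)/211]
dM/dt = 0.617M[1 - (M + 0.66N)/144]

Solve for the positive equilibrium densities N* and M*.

Setting both brackets to zero gives the nullclines N + 0.911M = 211 and 0.66N + M = 144.
Substituting M = 144 - 0.66N into the first: N(1 - 0.911·0.66) = 211 - 0.911·144.
So N* = 79.8/0.399 = 200, and then M* = 144 - 0.66·200 = 11.9.

N* ≈ 200, M* ≈ 11.9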